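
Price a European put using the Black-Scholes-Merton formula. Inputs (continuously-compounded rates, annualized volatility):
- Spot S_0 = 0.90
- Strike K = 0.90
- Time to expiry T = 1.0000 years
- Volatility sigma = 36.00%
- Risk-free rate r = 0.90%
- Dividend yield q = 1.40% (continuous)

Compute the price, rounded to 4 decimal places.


d1 = (ln(S/K) + (r - q + 0.5*sigma^2) * T) / (sigma * sqrt(T)) = 0.16611111
d2 = d1 - sigma * sqrt(T) = -0.19388889
exp(-rT) = 0.99104038; exp(-qT) = 0.98609754
P = K * exp(-rT) * N(-d2) - S_0 * exp(-qT) * N(-d1)
N(-d1) = 0.43403476; N(-d2) = 0.57686856
P = 0.9000 * 0.99104038 * 0.57686856 - 0.9000 * 0.98609754 * 0.43403476 = 0.1293

Answer: Price = 0.1293


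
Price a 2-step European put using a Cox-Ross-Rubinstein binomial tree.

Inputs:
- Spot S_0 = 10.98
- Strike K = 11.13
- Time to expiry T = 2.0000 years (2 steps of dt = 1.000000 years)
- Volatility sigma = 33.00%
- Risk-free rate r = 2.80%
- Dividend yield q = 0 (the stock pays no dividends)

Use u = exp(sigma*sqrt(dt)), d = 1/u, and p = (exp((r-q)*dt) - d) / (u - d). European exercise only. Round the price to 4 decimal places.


Answer: Price = V(0,0) = 1.5718

Derivation:
dt = T/N = 1.000000
u = exp(sigma*sqrt(dt)) = 1.390968; d = 1/u = 0.718924
p = (exp((r-q)*dt) - d) / (u - d) = 0.460493
Discount per step: exp(-r*dt) = 0.972388
Stock lattice S(k, i) with i counting down-moves:
  k=0: S(0,0) = 10.9800
  k=1: S(1,0) = 15.2728; S(1,1) = 7.8938
  k=2: S(2,0) = 21.2440; S(2,1) = 10.9800; S(2,2) = 5.6750
Terminal payoffs V(N, i) = max(K - S_T, 0):
  V(2,0) = 0.000000; V(2,1) = 0.150000; V(2,2) = 5.454972
Backward induction: V(k, i) = exp(-r*dt) * [p * V(k+1, i) + (1-p) * V(k+1, i+1)].
  V(1,0) = exp(-r*dt) * [p*0.000000 + (1-p)*0.150000] = 0.078692
  V(1,1) = exp(-r*dt) * [p*0.150000 + (1-p)*5.454972] = 2.928900
  V(0,0) = exp(-r*dt) * [p*0.078692 + (1-p)*2.928900] = 1.571767


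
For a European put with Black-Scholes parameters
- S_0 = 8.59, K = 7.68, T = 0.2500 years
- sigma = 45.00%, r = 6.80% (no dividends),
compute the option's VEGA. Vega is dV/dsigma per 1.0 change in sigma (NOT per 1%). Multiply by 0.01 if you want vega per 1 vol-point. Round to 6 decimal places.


d1 = 0.6857408393; d2 = 0.4607408393
phi(d1) = 0.3153542142; exp(-qT) = 1.0000000000; exp(-rT) = 0.9831436846
Vega = S * exp(-qT) * phi(d1) * sqrt(T) = 8.5900 * 1.0000000000 * 0.3153542142 * 0.5000000000 = 1.354446

Answer: Vega = 1.354446


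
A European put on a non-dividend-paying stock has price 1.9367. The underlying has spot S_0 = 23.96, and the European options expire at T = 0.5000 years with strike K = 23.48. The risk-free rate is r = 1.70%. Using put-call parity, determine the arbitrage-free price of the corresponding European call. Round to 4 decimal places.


Put-call parity: C - P = S_0 * exp(-qT) - K * exp(-rT).
S_0 * exp(-qT) = 23.9600 * 1.00000000 = 23.96000000
K * exp(-rT) = 23.4800 * 0.99153602 = 23.28126582
C = P + S*exp(-qT) - K*exp(-rT)
C = 1.9367 + 23.96000000 - 23.28126582 = 2.6154

Answer: Call price = 2.6154


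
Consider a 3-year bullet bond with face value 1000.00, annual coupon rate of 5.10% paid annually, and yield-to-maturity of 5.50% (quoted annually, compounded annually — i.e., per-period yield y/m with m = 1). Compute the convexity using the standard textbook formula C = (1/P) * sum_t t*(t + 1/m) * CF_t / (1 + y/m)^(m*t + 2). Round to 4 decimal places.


Coupon per period c = face * coupon_rate / m = 51.000000
Periods per year m = 1; per-period yield y/m = 0.055000
Number of cashflows N = 3
Cashflows (t years, CF_t, discount factor 1/(1+y/m)^(m*t), PV):
  t = 1.0000: CF_t = 51.000000, DF = 0.947867, PV = 48.341232
  t = 2.0000: CF_t = 51.000000, DF = 0.898452, PV = 45.821073
  t = 3.0000: CF_t = 1051.000000, DF = 0.851614, PV = 895.045961
Price P = sum_t PV_t = 989.208266
Convexity numerator sum_t t*(t + 1/m) * CF_t / (1+y/m)^(m*t + 2):
  t = 1.0000: term = 86.864594
  t = 2.0000: term = 247.008323
  t = 3.0000: term = 9649.874471
Convexity = (1/P) * sum = 9983.747388 / 989.208266 = 10.092665

Answer: Convexity = 10.0927


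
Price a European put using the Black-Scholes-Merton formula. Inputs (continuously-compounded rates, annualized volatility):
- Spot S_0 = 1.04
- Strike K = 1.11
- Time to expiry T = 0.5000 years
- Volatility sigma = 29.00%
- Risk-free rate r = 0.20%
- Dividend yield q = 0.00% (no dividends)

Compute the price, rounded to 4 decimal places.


d1 = (ln(S/K) + (r - q + 0.5*sigma^2) * T) / (sigma * sqrt(T)) = -0.21025114
d2 = d1 - sigma * sqrt(T) = -0.41531211
exp(-rT) = 0.99900050; exp(-qT) = 1.00000000
P = K * exp(-rT) * N(-d2) - S_0 * exp(-qT) * N(-d1)
N(-d1) = 0.58326417; N(-d2) = 0.66104328
P = 1.1100 * 0.99900050 * 0.66104328 - 1.0400 * 1.00000000 * 0.58326417 = 0.1264

Answer: Price = 0.1264


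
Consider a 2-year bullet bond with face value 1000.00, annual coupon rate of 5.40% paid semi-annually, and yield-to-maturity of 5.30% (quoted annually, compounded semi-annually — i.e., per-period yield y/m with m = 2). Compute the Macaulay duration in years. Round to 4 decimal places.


Coupon per period c = face * coupon_rate / m = 27.000000
Periods per year m = 2; per-period yield y/m = 0.026500
Number of cashflows N = 4
Cashflows (t years, CF_t, discount factor 1/(1+y/m)^(m*t), PV):
  t = 0.5000: CF_t = 27.000000, DF = 0.974184, PV = 26.302971
  t = 1.0000: CF_t = 27.000000, DF = 0.949035, PV = 25.623937
  t = 1.5000: CF_t = 27.000000, DF = 0.924535, PV = 24.962432
  t = 2.0000: CF_t = 1027.000000, DF = 0.900667, PV = 924.984869
Price P = sum_t PV_t = 1001.874210
Macaulay numerator sum_t t * PV_t:
  t * PV_t at t = 0.5000: 13.151486
  t * PV_t at t = 1.0000: 25.623937
  t * PV_t at t = 1.5000: 37.443649
  t * PV_t at t = 2.0000: 1849.969739
Macaulay duration D = (sum_t t * PV_t) / P = 1926.188810 / 1001.874210 = 1.922585

Answer: Macaulay duration = 1.9226 years


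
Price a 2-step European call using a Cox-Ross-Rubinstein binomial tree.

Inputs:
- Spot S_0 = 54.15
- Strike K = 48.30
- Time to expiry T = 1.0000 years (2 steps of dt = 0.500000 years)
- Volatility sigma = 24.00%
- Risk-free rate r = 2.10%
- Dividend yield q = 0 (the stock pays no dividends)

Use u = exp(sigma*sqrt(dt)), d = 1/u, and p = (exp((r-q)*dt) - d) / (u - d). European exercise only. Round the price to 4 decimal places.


Answer: Price = V(0,0) = 9.3465

Derivation:
dt = T/N = 0.500000
u = exp(sigma*sqrt(dt)) = 1.184956; d = 1/u = 0.843913
p = (exp((r-q)*dt) - d) / (u - d) = 0.488625
Discount per step: exp(-r*dt) = 0.989555
Stock lattice S(k, i) with i counting down-moves:
  k=0: S(0,0) = 54.1500
  k=1: S(1,0) = 64.1654; S(1,1) = 45.6979
  k=2: S(2,0) = 76.0331; S(2,1) = 54.1500; S(2,2) = 38.5651
Terminal payoffs V(N, i) = max(S_T - K, 0):
  V(2,0) = 27.733135; V(2,1) = 5.850000; V(2,2) = 0.000000
Backward induction: V(k, i) = exp(-r*dt) * [p * V(k+1, i) + (1-p) * V(k+1, i+1)].
  V(1,0) = exp(-r*dt) * [p*27.733135 + (1-p)*5.850000] = 16.369863
  V(1,1) = exp(-r*dt) * [p*5.850000 + (1-p)*0.000000] = 2.828601
  V(0,0) = exp(-r*dt) * [p*16.369863 + (1-p)*2.828601] = 9.346548


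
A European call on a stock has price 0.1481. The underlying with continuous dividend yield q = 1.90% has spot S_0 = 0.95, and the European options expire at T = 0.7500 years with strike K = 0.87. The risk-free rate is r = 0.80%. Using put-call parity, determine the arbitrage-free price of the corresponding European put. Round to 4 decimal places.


Answer: Put price = 0.0763

Derivation:
Put-call parity: C - P = S_0 * exp(-qT) - K * exp(-rT).
S_0 * exp(-qT) = 0.9500 * 0.98585105 = 0.93655850
K * exp(-rT) = 0.8700 * 0.99401796 = 0.86479563
P = C - S*exp(-qT) + K*exp(-rT)
P = 0.1481 - 0.93655850 + 0.86479563 = 0.0763


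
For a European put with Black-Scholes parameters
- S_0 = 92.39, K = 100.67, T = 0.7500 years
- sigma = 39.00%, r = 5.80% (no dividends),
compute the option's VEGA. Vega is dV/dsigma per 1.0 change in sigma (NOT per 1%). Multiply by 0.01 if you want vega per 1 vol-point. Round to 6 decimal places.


d1 = 0.0435482190; d2 = -0.2942016885
phi(d1) = 0.3985641732; exp(-qT) = 1.0000000000; exp(-rT) = 0.9574325541
Vega = S * exp(-qT) * phi(d1) * sqrt(T) = 92.3900 * 1.0000000000 * 0.3985641732 * 0.8660254038 = 31.889951

Answer: Vega = 31.889951


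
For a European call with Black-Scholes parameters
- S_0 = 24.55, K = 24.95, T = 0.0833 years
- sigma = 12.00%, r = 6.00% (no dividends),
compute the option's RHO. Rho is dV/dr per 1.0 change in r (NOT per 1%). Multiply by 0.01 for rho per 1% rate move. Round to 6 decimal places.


Answer: Rho = 0.759065

Derivation:
d1 = -0.3050234262; d2 = -0.3396575134
phi(d1) = 0.3808086814; exp(-qT) = 1.0000000000; exp(-rT) = 0.9950144692
N(d2) = 0.3670572304
Rho = K*T*exp(-rT)*N(d2) = 24.9500 * 0.0833 * 0.9950144692 * 0.3670572304 = 0.759065


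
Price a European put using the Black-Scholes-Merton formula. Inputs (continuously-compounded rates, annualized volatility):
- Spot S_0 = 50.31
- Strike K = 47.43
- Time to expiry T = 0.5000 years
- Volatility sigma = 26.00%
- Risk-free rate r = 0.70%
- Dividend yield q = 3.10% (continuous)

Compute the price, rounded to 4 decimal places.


Answer: Price = 2.5236

Derivation:
d1 = (ln(S/K) + (r - q + 0.5*sigma^2) * T) / (sigma * sqrt(T)) = 0.34729237
d2 = d1 - sigma * sqrt(T) = 0.16344460
exp(-rT) = 0.99650612; exp(-qT) = 0.98461951
P = K * exp(-rT) * N(-d2) - S_0 * exp(-qT) * N(-d1)
N(-d1) = 0.36418584; N(-d2) = 0.43508419
P = 47.4300 * 0.99650612 * 0.43508419 - 50.3100 * 0.98461951 * 0.36418584 = 2.5236


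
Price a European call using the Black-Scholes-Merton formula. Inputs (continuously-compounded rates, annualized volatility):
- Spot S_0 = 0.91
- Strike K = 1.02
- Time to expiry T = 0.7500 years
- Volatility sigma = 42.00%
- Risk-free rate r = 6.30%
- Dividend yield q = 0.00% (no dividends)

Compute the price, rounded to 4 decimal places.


d1 = (ln(S/K) + (r - q + 0.5*sigma^2) * T) / (sigma * sqrt(T)) = -0.00196109
d2 = d1 - sigma * sqrt(T) = -0.36569175
exp(-rT) = 0.95384891; exp(-qT) = 1.00000000
C = S_0 * exp(-qT) * N(d1) - K * exp(-rT) * N(d2)
N(d1) = 0.49921764; N(d2) = 0.35729755
C = 0.9100 * 1.00000000 * 0.49921764 - 1.0200 * 0.95384891 * 0.35729755 = 0.1067

Answer: Price = 0.1067


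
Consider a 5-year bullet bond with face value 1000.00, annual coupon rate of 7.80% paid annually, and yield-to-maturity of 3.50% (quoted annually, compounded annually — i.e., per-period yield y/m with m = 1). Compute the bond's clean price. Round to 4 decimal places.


Coupon per period c = face * coupon_rate / m = 78.000000
Periods per year m = 1; per-period yield y/m = 0.035000
Number of cashflows N = 5
Cashflows (t years, CF_t, discount factor 1/(1+y/m)^(m*t), PV):
  t = 1.0000: CF_t = 78.000000, DF = 0.966184, PV = 75.362319
  t = 2.0000: CF_t = 78.000000, DF = 0.933511, PV = 72.813835
  t = 3.0000: CF_t = 78.000000, DF = 0.901943, PV = 70.351531
  t = 4.0000: CF_t = 78.000000, DF = 0.871442, PV = 67.972494
  t = 5.0000: CF_t = 1078.000000, DF = 0.841973, PV = 907.647074
Price P = sum_t PV_t = 1194.147252

Answer: Price = 1194.1473


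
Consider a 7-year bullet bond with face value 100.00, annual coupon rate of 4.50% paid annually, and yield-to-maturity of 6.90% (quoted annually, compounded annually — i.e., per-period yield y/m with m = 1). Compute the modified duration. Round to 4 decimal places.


Coupon per period c = face * coupon_rate / m = 4.500000
Periods per year m = 1; per-period yield y/m = 0.069000
Number of cashflows N = 7
Cashflows (t years, CF_t, discount factor 1/(1+y/m)^(m*t), PV):
  t = 1.0000: CF_t = 4.500000, DF = 0.935454, PV = 4.209542
  t = 2.0000: CF_t = 4.500000, DF = 0.875074, PV = 3.937831
  t = 3.0000: CF_t = 4.500000, DF = 0.818591, PV = 3.683659
  t = 4.0000: CF_t = 4.500000, DF = 0.765754, PV = 3.445892
  t = 5.0000: CF_t = 4.500000, DF = 0.716327, PV = 3.223473
  t = 6.0000: CF_t = 4.500000, DF = 0.670091, PV = 3.015409
  t = 7.0000: CF_t = 104.500000, DF = 0.626839, PV = 65.504684
Price P = sum_t PV_t = 87.020490
First compute Macaulay numerator sum_t t * PV_t:
  t * PV_t at t = 1.0000: 4.209542
  t * PV_t at t = 2.0000: 7.875663
  t * PV_t at t = 3.0000: 11.050976
  t * PV_t at t = 4.0000: 13.783569
  t * PV_t at t = 5.0000: 16.117363
  t * PV_t at t = 6.0000: 18.092456
  t * PV_t at t = 7.0000: 458.532786
Macaulay duration D = 529.662355 / 87.020490 = 6.086640
Modified duration = D / (1 + y/m) = 6.086640 / (1 + 0.069000) = 5.693769

Answer: Modified duration = 5.6938


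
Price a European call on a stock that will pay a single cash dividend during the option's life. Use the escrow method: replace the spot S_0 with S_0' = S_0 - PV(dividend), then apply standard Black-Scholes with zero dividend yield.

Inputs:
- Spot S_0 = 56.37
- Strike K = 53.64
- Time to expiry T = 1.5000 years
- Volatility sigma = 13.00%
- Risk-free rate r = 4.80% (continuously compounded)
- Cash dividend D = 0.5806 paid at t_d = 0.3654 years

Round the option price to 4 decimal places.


Answer: Price = 7.0840

Derivation:
PV(D) = D * exp(-r * t_d) = 0.5806 * 0.98261372 = 0.57050552
S_0' = S_0 - PV(D) = 56.3700 - 0.57050552 = 55.79949448
d1 = (ln(S_0'/K) + (r + sigma^2/2)*T) / (sigma*sqrt(T)) = 0.77972127
d2 = d1 - sigma*sqrt(T) = 0.62050444
exp(-rT) = 0.93053090
N(d1) = 0.78222252; N(d2) = 0.73253713
C = S_0' * N(d1) - K * exp(-rT) * N(d2) = 55.79949448 * 0.78222252 - 53.6400 * 0.93053090 * 0.73253713 = 7.0840


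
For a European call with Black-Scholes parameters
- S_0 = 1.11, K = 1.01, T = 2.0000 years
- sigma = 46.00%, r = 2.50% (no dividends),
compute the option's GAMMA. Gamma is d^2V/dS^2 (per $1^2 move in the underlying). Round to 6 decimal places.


Answer: Gamma = 0.475643

Derivation:
d1 = 0.5472540480; d2 = -0.1032841907
phi(d1) = 0.3434608905; exp(-qT) = 1.0000000000; exp(-rT) = 0.9512294245
Gamma = exp(-qT) * phi(d1) / (S * sigma * sqrt(T)) = 1.0000000000 * 0.3434608905 / (1.1100 * 0.4600 * 1.4142135624) = 0.475643


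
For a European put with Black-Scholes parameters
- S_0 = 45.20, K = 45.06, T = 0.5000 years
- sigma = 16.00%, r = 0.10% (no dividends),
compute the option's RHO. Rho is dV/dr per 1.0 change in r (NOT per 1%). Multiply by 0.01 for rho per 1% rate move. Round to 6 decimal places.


Answer: Rho = -11.481510

Derivation:
d1 = 0.0884073674; d2 = -0.0247297176
phi(d1) = 0.3973862837; exp(-qT) = 1.0000000000; exp(-rT) = 0.9995001250
N(-d2) = 0.5098647245
Rho = -K*T*exp(-rT)*N(-d2) = -45.0600 * 0.5000 * 0.9995001250 * 0.5098647245 = -11.481510


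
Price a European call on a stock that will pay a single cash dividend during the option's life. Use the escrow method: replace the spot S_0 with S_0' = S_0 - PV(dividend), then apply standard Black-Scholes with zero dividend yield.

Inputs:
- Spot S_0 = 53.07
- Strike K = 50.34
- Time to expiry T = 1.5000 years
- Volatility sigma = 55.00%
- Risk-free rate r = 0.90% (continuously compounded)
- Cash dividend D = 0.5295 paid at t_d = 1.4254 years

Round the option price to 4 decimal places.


Answer: Price = 14.9651

Derivation:
PV(D) = D * exp(-r * t_d) = 0.5295 * 0.98725334 = 0.52275064
S_0' = S_0 - PV(D) = 53.0700 - 0.52275064 = 52.54724936
d1 = (ln(S_0'/K) + (r + sigma^2/2)*T) / (sigma*sqrt(T)) = 0.42055180
d2 = d1 - sigma*sqrt(T) = -0.25305788
exp(-rT) = 0.98659072
N(d1) = 0.66295880; N(d2) = 0.40011174
C = S_0' * N(d1) - K * exp(-rT) * N(d2) = 52.54724936 * 0.66295880 - 50.3400 * 0.98659072 * 0.40011174 = 14.9651


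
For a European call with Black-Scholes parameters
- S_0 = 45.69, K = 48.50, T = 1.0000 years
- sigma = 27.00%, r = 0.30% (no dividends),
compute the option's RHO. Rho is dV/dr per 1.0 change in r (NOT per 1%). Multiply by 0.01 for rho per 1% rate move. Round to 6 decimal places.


Answer: Rho = 17.652808

Derivation:
d1 = -0.0749420088; d2 = -0.3449420088
phi(d1) = 0.3978235612; exp(-qT) = 1.0000000000; exp(-rT) = 0.9970044955
N(d2) = 0.3650689841
Rho = K*T*exp(-rT)*N(d2) = 48.5000 * 1.0000 * 0.9970044955 * 0.3650689841 = 17.652808


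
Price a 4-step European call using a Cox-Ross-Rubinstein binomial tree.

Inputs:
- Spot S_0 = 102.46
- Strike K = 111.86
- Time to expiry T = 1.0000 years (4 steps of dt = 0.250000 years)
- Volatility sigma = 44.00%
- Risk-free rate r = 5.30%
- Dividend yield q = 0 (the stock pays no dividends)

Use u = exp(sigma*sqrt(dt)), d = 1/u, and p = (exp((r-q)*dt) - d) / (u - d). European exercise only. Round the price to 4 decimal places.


Answer: Price = V(0,0) = 16.6354

Derivation:
dt = T/N = 0.250000
u = exp(sigma*sqrt(dt)) = 1.246077; d = 1/u = 0.802519
p = (exp((r-q)*dt) - d) / (u - d) = 0.475292
Discount per step: exp(-r*dt) = 0.986837
Stock lattice S(k, i) with i counting down-moves:
  k=0: S(0,0) = 102.4600
  k=1: S(1,0) = 127.6730; S(1,1) = 82.2261
  k=2: S(2,0) = 159.0904; S(2,1) = 102.4600; S(2,2) = 65.9880
  k=3: S(3,0) = 198.2388; S(3,1) = 127.6730; S(3,2) = 82.2261; S(3,3) = 52.9566
  k=4: S(4,0) = 247.0208; S(4,1) = 159.0904; S(4,2) = 102.4600; S(4,3) = 65.9880; S(4,4) = 42.4987
Terminal payoffs V(N, i) = max(S_T - K, 0):
  V(4,0) = 135.160784; V(4,1) = 47.230382; V(4,2) = 0.000000; V(4,3) = 0.000000; V(4,4) = 0.000000
Backward induction: V(k, i) = exp(-r*dt) * [p * V(k+1, i) + (1-p) * V(k+1, i+1)].
  V(3,0) = exp(-r*dt) * [p*135.160784 + (1-p)*47.230382] = 87.851192
  V(3,1) = exp(-r*dt) * [p*47.230382 + (1-p)*0.000000] = 22.152728
  V(3,2) = exp(-r*dt) * [p*0.000000 + (1-p)*0.000000] = 0.000000
  V(3,3) = exp(-r*dt) * [p*0.000000 + (1-p)*0.000000] = 0.000000
  V(2,0) = exp(-r*dt) * [p*87.851192 + (1-p)*22.152728] = 52.676056
  V(2,1) = exp(-r*dt) * [p*22.152728 + (1-p)*0.000000] = 10.390417
  V(2,2) = exp(-r*dt) * [p*0.000000 + (1-p)*0.000000] = 0.000000
  V(1,0) = exp(-r*dt) * [p*52.676056 + (1-p)*10.390417] = 30.087120
  V(1,1) = exp(-r*dt) * [p*10.390417 + (1-p)*0.000000] = 4.873475
  V(0,0) = exp(-r*dt) * [p*30.087120 + (1-p)*4.873475] = 16.635423


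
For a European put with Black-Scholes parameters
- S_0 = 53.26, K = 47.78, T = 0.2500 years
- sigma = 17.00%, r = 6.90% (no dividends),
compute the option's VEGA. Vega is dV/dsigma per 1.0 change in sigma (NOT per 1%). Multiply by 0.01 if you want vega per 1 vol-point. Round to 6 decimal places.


d1 = 1.5228345704; d2 = 1.4378345704
phi(d1) = 0.1251238668; exp(-qT) = 1.0000000000; exp(-rT) = 0.9828979294
Vega = S * exp(-qT) * phi(d1) * sqrt(T) = 53.2600 * 1.0000000000 * 0.1251238668 * 0.5000000000 = 3.332049

Answer: Vega = 3.332049


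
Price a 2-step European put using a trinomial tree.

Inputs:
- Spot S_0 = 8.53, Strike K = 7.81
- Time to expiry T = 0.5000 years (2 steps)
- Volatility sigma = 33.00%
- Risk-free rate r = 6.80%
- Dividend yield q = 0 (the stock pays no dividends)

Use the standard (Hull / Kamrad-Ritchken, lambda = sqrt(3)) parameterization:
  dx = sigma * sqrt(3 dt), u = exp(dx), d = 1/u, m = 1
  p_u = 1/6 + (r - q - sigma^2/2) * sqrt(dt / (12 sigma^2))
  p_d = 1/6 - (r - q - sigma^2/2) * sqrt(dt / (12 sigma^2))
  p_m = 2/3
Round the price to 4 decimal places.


dt = T/N = 0.250000; dx = sigma*sqrt(3*dt) = 0.285788
u = exp(dx) = 1.330811; d = 1/u = 0.751422
p_u = 0.172593, p_m = 0.666667, p_d = 0.160740
Discount per step: exp(-r*dt) = 0.983144
Stock lattice S(k, j) with j the centered position index:
  k=0: S(0,+0) = 8.5300
  k=1: S(1,-1) = 6.4096; S(1,+0) = 8.5300; S(1,+1) = 11.3518
  k=2: S(2,-2) = 4.8163; S(2,-1) = 6.4096; S(2,+0) = 8.5300; S(2,+1) = 11.3518; S(2,+2) = 15.1071
Terminal payoffs V(N, j) = max(K - S_T, 0):
  V(2,-2) = 2.993668; V(2,-1) = 1.400374; V(2,+0) = 0.000000; V(2,+1) = 0.000000; V(2,+2) = 0.000000
Backward induction: V(k, j) = exp(-r*dt) * [p_u * V(k+1, j+1) + p_m * V(k+1, j) + p_d * V(k+1, j-1)]
  V(1,-1) = exp(-r*dt) * [p_u*0.000000 + p_m*1.400374 + p_d*2.993668] = 1.390937
  V(1,+0) = exp(-r*dt) * [p_u*0.000000 + p_m*0.000000 + p_d*1.400374] = 0.221302
  V(1,+1) = exp(-r*dt) * [p_u*0.000000 + p_m*0.000000 + p_d*0.000000] = 0.000000
  V(0,+0) = exp(-r*dt) * [p_u*0.000000 + p_m*0.221302 + p_d*1.390937] = 0.364858

Answer: Price = V(0,0) = 0.3649


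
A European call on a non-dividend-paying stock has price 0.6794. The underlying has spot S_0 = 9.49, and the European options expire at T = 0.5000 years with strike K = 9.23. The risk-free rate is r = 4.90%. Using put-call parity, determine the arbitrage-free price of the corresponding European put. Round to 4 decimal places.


Answer: Put price = 0.1960

Derivation:
Put-call parity: C - P = S_0 * exp(-qT) - K * exp(-rT).
S_0 * exp(-qT) = 9.4900 * 1.00000000 = 9.49000000
K * exp(-rT) = 9.2300 * 0.97579769 = 9.00661267
P = C - S*exp(-qT) + K*exp(-rT)
P = 0.6794 - 9.49000000 + 9.00661267 = 0.1960


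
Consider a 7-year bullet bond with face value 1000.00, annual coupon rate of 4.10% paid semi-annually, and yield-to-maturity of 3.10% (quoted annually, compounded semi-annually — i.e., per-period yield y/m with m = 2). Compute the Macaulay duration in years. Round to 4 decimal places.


Answer: Macaulay duration = 6.1861 years

Derivation:
Coupon per period c = face * coupon_rate / m = 20.500000
Periods per year m = 2; per-period yield y/m = 0.015500
Number of cashflows N = 14
Cashflows (t years, CF_t, discount factor 1/(1+y/m)^(m*t), PV):
  t = 0.5000: CF_t = 20.500000, DF = 0.984737, PV = 20.187100
  t = 1.0000: CF_t = 20.500000, DF = 0.969706, PV = 19.878976
  t = 1.5000: CF_t = 20.500000, DF = 0.954905, PV = 19.575555
  t = 2.0000: CF_t = 20.500000, DF = 0.940330, PV = 19.276765
  t = 2.5000: CF_t = 20.500000, DF = 0.925977, PV = 18.982536
  t = 3.0000: CF_t = 20.500000, DF = 0.911844, PV = 18.692797
  t = 3.5000: CF_t = 20.500000, DF = 0.897926, PV = 18.407481
  t = 4.0000: CF_t = 20.500000, DF = 0.884220, PV = 18.126520
  t = 4.5000: CF_t = 20.500000, DF = 0.870724, PV = 17.849848
  t = 5.0000: CF_t = 20.500000, DF = 0.857434, PV = 17.577398
  t = 5.5000: CF_t = 20.500000, DF = 0.844347, PV = 17.309107
  t = 6.0000: CF_t = 20.500000, DF = 0.831459, PV = 17.044911
  t = 6.5000: CF_t = 20.500000, DF = 0.818768, PV = 16.784747
  t = 7.0000: CF_t = 1020.500000, DF = 0.806271, PV = 822.799503
Price P = sum_t PV_t = 1062.493242
Macaulay numerator sum_t t * PV_t:
  t * PV_t at t = 0.5000: 10.093550
  t * PV_t at t = 1.0000: 19.878976
  t * PV_t at t = 1.5000: 29.363332
  t * PV_t at t = 2.0000: 38.553530
  t * PV_t at t = 2.5000: 47.456339
  t * PV_t at t = 3.0000: 56.078392
  t * PV_t at t = 3.5000: 64.426184
  t * PV_t at t = 4.0000: 72.506081
  t * PV_t at t = 4.5000: 80.324314
  t * PV_t at t = 5.0000: 87.886989
  t * PV_t at t = 5.5000: 95.200087
  t * PV_t at t = 6.0000: 102.269464
  t * PV_t at t = 6.5000: 109.100856
  t * PV_t at t = 7.0000: 5759.596521
Macaulay duration D = (sum_t t * PV_t) / P = 6572.734614 / 1062.493242 = 6.186143


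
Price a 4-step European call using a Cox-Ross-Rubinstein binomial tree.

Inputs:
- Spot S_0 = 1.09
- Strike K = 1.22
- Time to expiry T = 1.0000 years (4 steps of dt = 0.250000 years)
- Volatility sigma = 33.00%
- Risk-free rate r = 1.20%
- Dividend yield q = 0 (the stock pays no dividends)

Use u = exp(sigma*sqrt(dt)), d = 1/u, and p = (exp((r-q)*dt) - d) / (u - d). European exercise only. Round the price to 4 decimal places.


dt = T/N = 0.250000
u = exp(sigma*sqrt(dt)) = 1.179393; d = 1/u = 0.847894
p = (exp((r-q)*dt) - d) / (u - d) = 0.467907
Discount per step: exp(-r*dt) = 0.997004
Stock lattice S(k, i) with i counting down-moves:
  k=0: S(0,0) = 1.0900
  k=1: S(1,0) = 1.2855; S(1,1) = 0.9242
  k=2: S(2,0) = 1.5162; S(2,1) = 1.0900; S(2,2) = 0.7836
  k=3: S(3,0) = 1.7881; S(3,1) = 1.2855; S(3,2) = 0.9242; S(3,3) = 0.6644
  k=4: S(4,0) = 2.1089; S(4,1) = 1.5162; S(4,2) = 1.0900; S(4,3) = 0.7836; S(4,4) = 0.5634
Terminal payoffs V(N, i) = max(S_T - K, 0):
  V(4,0) = 0.888924; V(4,1) = 0.296155; V(4,2) = 0.000000; V(4,3) = 0.000000; V(4,4) = 0.000000
Backward induction: V(k, i) = exp(-r*dt) * [p * V(k+1, i) + (1-p) * V(k+1, i+1)].
  V(3,0) = exp(-r*dt) * [p*0.888924 + (1-p)*0.296155] = 0.571798
  V(3,1) = exp(-r*dt) * [p*0.296155 + (1-p)*0.000000] = 0.138158
  V(3,2) = exp(-r*dt) * [p*0.000000 + (1-p)*0.000000] = 0.000000
  V(3,3) = exp(-r*dt) * [p*0.000000 + (1-p)*0.000000] = 0.000000
  V(2,0) = exp(-r*dt) * [p*0.571798 + (1-p)*0.138158] = 0.340039
  V(2,1) = exp(-r*dt) * [p*0.138158 + (1-p)*0.000000] = 0.064451
  V(2,2) = exp(-r*dt) * [p*0.000000 + (1-p)*0.000000] = 0.000000
  V(1,0) = exp(-r*dt) * [p*0.340039 + (1-p)*0.064451] = 0.192821
  V(1,1) = exp(-r*dt) * [p*0.064451 + (1-p)*0.000000] = 0.030067
  V(0,0) = exp(-r*dt) * [p*0.192821 + (1-p)*0.030067] = 0.105903

Answer: Price = V(0,0) = 0.1059


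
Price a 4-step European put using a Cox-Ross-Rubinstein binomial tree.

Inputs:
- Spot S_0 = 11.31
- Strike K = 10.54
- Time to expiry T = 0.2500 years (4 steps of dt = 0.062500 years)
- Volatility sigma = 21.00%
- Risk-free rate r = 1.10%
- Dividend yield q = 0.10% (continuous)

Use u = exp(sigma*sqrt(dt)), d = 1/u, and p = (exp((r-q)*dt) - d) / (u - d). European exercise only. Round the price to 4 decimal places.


dt = T/N = 0.062500
u = exp(sigma*sqrt(dt)) = 1.053903; d = 1/u = 0.948854
p = (exp((r-q)*dt) - d) / (u - d) = 0.492830
Discount per step: exp(-r*dt) = 0.999313
Stock lattice S(k, i) with i counting down-moves:
  k=0: S(0,0) = 11.3100
  k=1: S(1,0) = 11.9196; S(1,1) = 10.7315
  k=2: S(2,0) = 12.5621; S(2,1) = 11.3100; S(2,2) = 10.1827
  k=3: S(3,0) = 13.2393; S(3,1) = 11.9196; S(3,2) = 10.7315; S(3,3) = 9.6619
  k=4: S(4,0) = 13.9529; S(4,1) = 12.5621; S(4,2) = 11.3100; S(4,3) = 10.1827; S(4,4) = 9.1677
Terminal payoffs V(N, i) = max(K - S_T, 0):
  V(4,0) = 0.000000; V(4,1) = 0.000000; V(4,2) = 0.000000; V(4,3) = 0.357330; V(4,4) = 1.372292
Backward induction: V(k, i) = exp(-r*dt) * [p * V(k+1, i) + (1-p) * V(k+1, i+1)].
  V(3,0) = exp(-r*dt) * [p*0.000000 + (1-p)*0.000000] = 0.000000
  V(3,1) = exp(-r*dt) * [p*0.000000 + (1-p)*0.000000] = 0.000000
  V(3,2) = exp(-r*dt) * [p*0.000000 + (1-p)*0.357330] = 0.181102
  V(3,3) = exp(-r*dt) * [p*0.357330 + (1-p)*1.372292] = 0.871489
  V(2,0) = exp(-r*dt) * [p*0.000000 + (1-p)*0.000000] = 0.000000
  V(2,1) = exp(-r*dt) * [p*0.000000 + (1-p)*0.181102] = 0.091787
  V(2,2) = exp(-r*dt) * [p*0.181102 + (1-p)*0.871489] = 0.530881
  V(1,0) = exp(-r*dt) * [p*0.000000 + (1-p)*0.091787] = 0.046520
  V(1,1) = exp(-r*dt) * [p*0.091787 + (1-p)*0.530881] = 0.314266
  V(0,0) = exp(-r*dt) * [p*0.046520 + (1-p)*0.314266] = 0.182188

Answer: Price = V(0,0) = 0.1822


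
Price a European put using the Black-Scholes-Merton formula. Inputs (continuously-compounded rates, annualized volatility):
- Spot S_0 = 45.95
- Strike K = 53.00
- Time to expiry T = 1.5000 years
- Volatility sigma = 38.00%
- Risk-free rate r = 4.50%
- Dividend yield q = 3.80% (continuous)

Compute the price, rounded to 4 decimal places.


Answer: Price = 11.9556

Derivation:
d1 = (ln(S/K) + (r - q + 0.5*sigma^2) * T) / (sigma * sqrt(T)) = -0.05143513
d2 = d1 - sigma * sqrt(T) = -0.51683818
exp(-rT) = 0.93472772; exp(-qT) = 0.94459407
P = K * exp(-rT) * N(-d2) - S_0 * exp(-qT) * N(-d1)
N(-d1) = 0.52051060; N(-d2) = 0.69736544
P = 53.0000 * 0.93472772 * 0.69736544 - 45.9500 * 0.94459407 * 0.52051060 = 11.9556


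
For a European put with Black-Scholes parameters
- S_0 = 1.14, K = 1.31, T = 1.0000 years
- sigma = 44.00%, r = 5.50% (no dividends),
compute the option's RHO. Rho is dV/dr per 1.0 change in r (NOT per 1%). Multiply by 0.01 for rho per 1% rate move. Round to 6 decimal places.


d1 = 0.0290934663; d2 = -0.4109065337
phi(d1) = 0.3987734778; exp(-qT) = 1.0000000000; exp(-rT) = 0.9464851480
N(-d2) = 0.6594294643
Rho = -K*T*exp(-rT)*N(-d2) = -1.3100 * 1.0000 * 0.9464851480 * 0.6594294643 = -0.817624

Answer: Rho = -0.817624


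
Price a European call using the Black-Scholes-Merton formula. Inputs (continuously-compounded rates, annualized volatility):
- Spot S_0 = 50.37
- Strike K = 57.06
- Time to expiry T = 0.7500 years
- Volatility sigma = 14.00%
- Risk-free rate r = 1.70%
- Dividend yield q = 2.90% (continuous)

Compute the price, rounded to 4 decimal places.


Answer: Price = 0.4354

Derivation:
d1 = (ln(S/K) + (r - q + 0.5*sigma^2) * T) / (sigma * sqrt(T)) = -1.04217980
d2 = d1 - sigma * sqrt(T) = -1.16342336
exp(-rT) = 0.98733094; exp(-qT) = 0.97848483
C = S_0 * exp(-qT) * N(d1) - K * exp(-rT) * N(d2)
N(d1) = 0.14866416; N(d2) = 0.12232889
C = 50.3700 * 0.97848483 * 0.14866416 - 57.0600 * 0.98733094 * 0.12232889 = 0.4354


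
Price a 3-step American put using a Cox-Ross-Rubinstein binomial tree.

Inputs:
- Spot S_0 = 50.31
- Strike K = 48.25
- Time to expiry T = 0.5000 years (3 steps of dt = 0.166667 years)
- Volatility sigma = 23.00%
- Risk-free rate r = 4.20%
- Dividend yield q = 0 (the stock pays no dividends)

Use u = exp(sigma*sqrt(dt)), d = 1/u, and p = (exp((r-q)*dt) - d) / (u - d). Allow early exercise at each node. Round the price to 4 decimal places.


dt = T/N = 0.166667
u = exp(sigma*sqrt(dt)) = 1.098447; d = 1/u = 0.910376
p = (exp((r-q)*dt) - d) / (u - d) = 0.513894
Discount per step: exp(-r*dt) = 0.993024
Stock lattice S(k, i) with i counting down-moves:
  k=0: S(0,0) = 50.3100
  k=1: S(1,0) = 55.2629; S(1,1) = 45.8010
  k=2: S(2,0) = 60.7033; S(2,1) = 50.3100; S(2,2) = 41.6962
  k=3: S(3,0) = 66.6793; S(3,1) = 55.2629; S(3,2) = 45.8010; S(3,3) = 37.9592
Terminal payoffs V(N, i) = max(K - S_T, 0):
  V(3,0) = 0.000000; V(3,1) = 0.000000; V(3,2) = 2.448962; V(3,3) = 10.290776
Backward induction: V(k, i) = exp(-r*dt) * [p * V(k+1, i) + (1-p) * V(k+1, i+1)]; then take max(V_cont, immediate exercise) for American.
  V(2,0) = exp(-r*dt) * [p*0.000000 + (1-p)*0.000000] = 0.000000; exercise = 0.000000; V(2,0) = max -> 0.000000
  V(2,1) = exp(-r*dt) * [p*0.000000 + (1-p)*2.448962] = 1.182152; exercise = 0.000000; V(2,1) = max -> 1.182152
  V(2,2) = exp(-r*dt) * [p*2.448962 + (1-p)*10.290776] = 6.217244; exercise = 6.553814; V(2,2) = max -> 6.553814
  V(1,0) = exp(-r*dt) * [p*0.000000 + (1-p)*1.182152] = 0.570643; exercise = 0.000000; V(1,0) = max -> 0.570643
  V(1,1) = exp(-r*dt) * [p*1.182152 + (1-p)*6.553814] = 3.766890; exercise = 2.448962; V(1,1) = max -> 3.766890
  V(0,0) = exp(-r*dt) * [p*0.570643 + (1-p)*3.766890] = 2.109541; exercise = 0.000000; V(0,0) = max -> 2.109541

Answer: Price = V(0,0) = 2.1095


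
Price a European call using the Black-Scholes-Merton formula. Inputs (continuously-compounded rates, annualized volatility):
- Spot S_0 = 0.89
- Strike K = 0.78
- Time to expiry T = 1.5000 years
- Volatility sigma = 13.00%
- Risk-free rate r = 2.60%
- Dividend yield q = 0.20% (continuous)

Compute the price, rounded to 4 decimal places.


Answer: Price = 0.1469

Derivation:
d1 = (ln(S/K) + (r - q + 0.5*sigma^2) * T) / (sigma * sqrt(T)) = 1.13431815
d2 = d1 - sigma * sqrt(T) = 0.97510131
exp(-rT) = 0.96175071; exp(-qT) = 0.99700450
C = S_0 * exp(-qT) * N(d1) - K * exp(-rT) * N(d2)
N(d1) = 0.87166944; N(d2) = 0.83524500
C = 0.8900 * 0.99700450 * 0.87166944 - 0.7800 * 0.96175071 * 0.83524500 = 0.1469


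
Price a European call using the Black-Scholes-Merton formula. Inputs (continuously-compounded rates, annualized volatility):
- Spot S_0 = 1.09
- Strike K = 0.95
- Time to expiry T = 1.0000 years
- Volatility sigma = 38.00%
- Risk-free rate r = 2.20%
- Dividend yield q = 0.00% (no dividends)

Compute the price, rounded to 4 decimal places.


d1 = (ln(S/K) + (r - q + 0.5*sigma^2) * T) / (sigma * sqrt(T)) = 0.60966050
d2 = d1 - sigma * sqrt(T) = 0.22966050
exp(-rT) = 0.97824024; exp(-qT) = 1.00000000
C = S_0 * exp(-qT) * N(d1) - K * exp(-rT) * N(d2)
N(d1) = 0.72895664; N(d2) = 0.59082221
C = 1.0900 * 1.00000000 * 0.72895664 - 0.9500 * 0.97824024 * 0.59082221 = 0.2455

Answer: Price = 0.2455


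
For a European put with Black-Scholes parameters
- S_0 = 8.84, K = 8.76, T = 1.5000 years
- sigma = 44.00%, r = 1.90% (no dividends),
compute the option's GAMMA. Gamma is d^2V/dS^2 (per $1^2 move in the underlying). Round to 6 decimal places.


d1 = 0.3392004623; d2 = -0.1996872811
phi(d1) = 0.3766394143; exp(-qT) = 1.0000000000; exp(-rT) = 0.9719022941
Gamma = exp(-qT) * phi(d1) / (S * sigma * sqrt(T)) = 1.0000000000 * 0.3766394143 / (8.8400 * 0.4400 * 1.2247448714) = 0.079063

Answer: Gamma = 0.079063


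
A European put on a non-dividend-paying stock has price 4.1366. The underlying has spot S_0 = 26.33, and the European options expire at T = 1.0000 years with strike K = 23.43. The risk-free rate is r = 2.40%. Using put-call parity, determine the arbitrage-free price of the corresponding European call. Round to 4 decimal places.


Put-call parity: C - P = S_0 * exp(-qT) - K * exp(-rT).
S_0 * exp(-qT) = 26.3300 * 1.00000000 = 26.33000000
K * exp(-rT) = 23.4300 * 0.97628571 = 22.87437418
C = P + S*exp(-qT) - K*exp(-rT)
C = 4.1366 + 26.33000000 - 22.87437418 = 7.5922

Answer: Call price = 7.5922


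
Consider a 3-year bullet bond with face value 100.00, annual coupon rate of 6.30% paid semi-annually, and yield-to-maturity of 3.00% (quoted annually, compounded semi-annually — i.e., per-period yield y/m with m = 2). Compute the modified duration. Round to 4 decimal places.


Coupon per period c = face * coupon_rate / m = 3.150000
Periods per year m = 2; per-period yield y/m = 0.015000
Number of cashflows N = 6
Cashflows (t years, CF_t, discount factor 1/(1+y/m)^(m*t), PV):
  t = 0.5000: CF_t = 3.150000, DF = 0.985222, PV = 3.103448
  t = 1.0000: CF_t = 3.150000, DF = 0.970662, PV = 3.057585
  t = 1.5000: CF_t = 3.150000, DF = 0.956317, PV = 3.012399
  t = 2.0000: CF_t = 3.150000, DF = 0.942184, PV = 2.967880
  t = 2.5000: CF_t = 3.150000, DF = 0.928260, PV = 2.924020
  t = 3.0000: CF_t = 103.150000, DF = 0.914542, PV = 94.335027
Price P = sum_t PV_t = 109.400359
First compute Macaulay numerator sum_t t * PV_t:
  t * PV_t at t = 0.5000: 1.551724
  t * PV_t at t = 1.0000: 3.057585
  t * PV_t at t = 1.5000: 4.518598
  t * PV_t at t = 2.0000: 5.935761
  t * PV_t at t = 2.5000: 7.310050
  t * PV_t at t = 3.0000: 283.005081
Macaulay duration D = 305.378799 / 109.400359 = 2.791388
Modified duration = D / (1 + y/m) = 2.791388 / (1 + 0.015000) = 2.750136

Answer: Modified duration = 2.7501


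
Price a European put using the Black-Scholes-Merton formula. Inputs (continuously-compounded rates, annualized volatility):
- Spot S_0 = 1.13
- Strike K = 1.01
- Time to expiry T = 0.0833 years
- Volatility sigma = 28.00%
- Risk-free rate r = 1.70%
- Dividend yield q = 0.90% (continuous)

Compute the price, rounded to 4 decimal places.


Answer: Price = 0.0032

Derivation:
d1 = (ln(S/K) + (r - q + 0.5*sigma^2) * T) / (sigma * sqrt(T)) = 1.43787817
d2 = d1 - sigma * sqrt(T) = 1.35706530
exp(-rT) = 0.99858490; exp(-qT) = 0.99925058
P = K * exp(-rT) * N(-d2) - S_0 * exp(-qT) * N(-d1)
N(-d1) = 0.07523431; N(-d2) = 0.08738023
P = 1.0100 * 0.99858490 * 0.08738023 - 1.1300 * 0.99925058 * 0.07523431 = 0.0032


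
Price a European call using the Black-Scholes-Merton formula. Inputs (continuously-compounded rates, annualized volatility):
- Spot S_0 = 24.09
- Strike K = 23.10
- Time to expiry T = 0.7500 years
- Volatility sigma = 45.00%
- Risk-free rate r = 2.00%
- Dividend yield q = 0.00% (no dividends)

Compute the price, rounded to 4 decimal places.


Answer: Price = 4.3238

Derivation:
d1 = (ln(S/K) + (r - q + 0.5*sigma^2) * T) / (sigma * sqrt(T)) = 0.34102592
d2 = d1 - sigma * sqrt(T) = -0.04868551
exp(-rT) = 0.98511194; exp(-qT) = 1.00000000
C = S_0 * exp(-qT) * N(d1) - K * exp(-rT) * N(d2)
N(d1) = 0.63345797; N(d2) = 0.48058496
C = 24.0900 * 1.00000000 * 0.63345797 - 23.1000 * 0.98511194 * 0.48058496 = 4.3238


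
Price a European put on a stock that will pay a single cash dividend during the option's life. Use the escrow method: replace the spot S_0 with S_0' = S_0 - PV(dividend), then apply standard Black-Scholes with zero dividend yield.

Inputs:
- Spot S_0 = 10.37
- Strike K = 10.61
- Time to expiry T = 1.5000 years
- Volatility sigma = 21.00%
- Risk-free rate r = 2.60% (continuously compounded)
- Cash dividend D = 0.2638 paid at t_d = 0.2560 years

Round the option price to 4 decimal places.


PV(D) = D * exp(-r * t_d) = 0.2638 * 0.99336610 = 0.26204998
S_0' = S_0 - PV(D) = 10.3700 - 0.26204998 = 10.10795002
d1 = (ln(S_0'/K) + (r + sigma^2/2)*T) / (sigma*sqrt(T)) = 0.09175980
d2 = d1 - sigma*sqrt(T) = -0.16543662
exp(-rT) = 0.96175071
N(-d1) = 0.46344444; N(-d2) = 0.56569983
P = K * exp(-rT) * N(-d2) - S_0' * N(-d1) = 10.6100 * 0.96175071 * 0.56569983 - 10.10795002 * 0.46344444 = 1.0880

Answer: Price = 1.0880


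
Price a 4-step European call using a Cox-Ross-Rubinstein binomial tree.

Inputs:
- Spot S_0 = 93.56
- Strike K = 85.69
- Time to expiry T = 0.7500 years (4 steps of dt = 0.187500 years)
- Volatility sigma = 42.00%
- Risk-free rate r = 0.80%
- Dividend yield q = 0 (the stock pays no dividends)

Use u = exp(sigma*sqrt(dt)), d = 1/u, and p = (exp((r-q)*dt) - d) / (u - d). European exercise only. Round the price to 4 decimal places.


Answer: Price = V(0,0) = 17.8107

Derivation:
dt = T/N = 0.187500
u = exp(sigma*sqrt(dt)) = 1.199453; d = 1/u = 0.833714
p = (exp((r-q)*dt) - d) / (u - d) = 0.458763
Discount per step: exp(-r*dt) = 0.998501
Stock lattice S(k, i) with i counting down-moves:
  k=0: S(0,0) = 93.5600
  k=1: S(1,0) = 112.2208; S(1,1) = 78.0022
  k=2: S(2,0) = 134.6035; S(2,1) = 93.5600; S(2,2) = 65.0315
  k=3: S(3,0) = 161.4506; S(3,1) = 112.2208; S(3,2) = 78.0022; S(3,3) = 54.2177
  k=4: S(4,0) = 193.6523; S(4,1) = 134.6035; S(4,2) = 93.5600; S(4,3) = 65.0315; S(4,4) = 45.2020
Terminal payoffs V(N, i) = max(S_T - K, 0):
  V(4,0) = 107.962300; V(4,1) = 48.913526; V(4,2) = 7.870000; V(4,3) = 0.000000; V(4,4) = 0.000000
Backward induction: V(k, i) = exp(-r*dt) * [p * V(k+1, i) + (1-p) * V(k+1, i+1)].
  V(3,0) = exp(-r*dt) * [p*107.962300 + (1-p)*48.913526] = 75.888995
  V(3,1) = exp(-r*dt) * [p*48.913526 + (1-p)*7.870000] = 26.659229
  V(3,2) = exp(-r*dt) * [p*7.870000 + (1-p)*0.000000] = 3.605053
  V(3,3) = exp(-r*dt) * [p*0.000000 + (1-p)*0.000000] = 0.000000
  V(2,0) = exp(-r*dt) * [p*75.888995 + (1-p)*26.659229] = 49.170211
  V(2,1) = exp(-r*dt) * [p*26.659229 + (1-p)*3.605053] = 14.160198
  V(2,2) = exp(-r*dt) * [p*3.605053 + (1-p)*0.000000] = 1.651386
  V(1,0) = exp(-r*dt) * [p*49.170211 + (1-p)*14.160198] = 30.176196
  V(1,1) = exp(-r*dt) * [p*14.160198 + (1-p)*1.651386] = 7.378888
  V(0,0) = exp(-r*dt) * [p*30.176196 + (1-p)*7.378888] = 17.810712


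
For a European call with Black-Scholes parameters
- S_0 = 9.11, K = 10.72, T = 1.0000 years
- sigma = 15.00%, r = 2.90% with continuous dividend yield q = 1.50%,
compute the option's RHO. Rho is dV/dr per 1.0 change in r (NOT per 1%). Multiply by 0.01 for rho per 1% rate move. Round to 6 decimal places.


Answer: Rho = 1.489961

Derivation:
d1 = -0.9165896291; d2 = -1.0665896291
phi(d1) = 0.2621058610; exp(-qT) = 0.9851119396; exp(-rT) = 0.9714164645
N(d2) = 0.1430785928
Rho = K*T*exp(-rT)*N(d2) = 10.7200 * 1.0000 * 0.9714164645 * 0.1430785928 = 1.489961


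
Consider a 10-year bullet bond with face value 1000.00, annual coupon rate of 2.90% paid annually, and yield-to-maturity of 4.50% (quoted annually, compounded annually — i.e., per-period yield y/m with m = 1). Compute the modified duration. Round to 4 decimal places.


Answer: Modified duration = 8.3470

Derivation:
Coupon per period c = face * coupon_rate / m = 29.000000
Periods per year m = 1; per-period yield y/m = 0.045000
Number of cashflows N = 10
Cashflows (t years, CF_t, discount factor 1/(1+y/m)^(m*t), PV):
  t = 1.0000: CF_t = 29.000000, DF = 0.956938, PV = 27.751196
  t = 2.0000: CF_t = 29.000000, DF = 0.915730, PV = 26.556169
  t = 3.0000: CF_t = 29.000000, DF = 0.876297, PV = 25.412602
  t = 4.0000: CF_t = 29.000000, DF = 0.838561, PV = 24.318279
  t = 5.0000: CF_t = 29.000000, DF = 0.802451, PV = 23.271080
  t = 6.0000: CF_t = 29.000000, DF = 0.767896, PV = 22.268976
  t = 7.0000: CF_t = 29.000000, DF = 0.734828, PV = 21.310025
  t = 8.0000: CF_t = 29.000000, DF = 0.703185, PV = 20.392369
  t = 9.0000: CF_t = 29.000000, DF = 0.672904, PV = 19.514228
  t = 10.0000: CF_t = 1029.000000, DF = 0.643928, PV = 662.601585
Price P = sum_t PV_t = 873.396509
First compute Macaulay numerator sum_t t * PV_t:
  t * PV_t at t = 1.0000: 27.751196
  t * PV_t at t = 2.0000: 53.112337
  t * PV_t at t = 3.0000: 76.237805
  t * PV_t at t = 4.0000: 97.273116
  t * PV_t at t = 5.0000: 116.355402
  t * PV_t at t = 6.0000: 133.613858
  t * PV_t at t = 7.0000: 149.170177
  t * PV_t at t = 8.0000: 163.138949
  t * PV_t at t = 9.0000: 175.628056
  t * PV_t at t = 10.0000: 6626.015848
Macaulay duration D = 7618.296744 / 873.396509 = 8.722610
Modified duration = D / (1 + y/m) = 8.722610 / (1 + 0.045000) = 8.346995
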